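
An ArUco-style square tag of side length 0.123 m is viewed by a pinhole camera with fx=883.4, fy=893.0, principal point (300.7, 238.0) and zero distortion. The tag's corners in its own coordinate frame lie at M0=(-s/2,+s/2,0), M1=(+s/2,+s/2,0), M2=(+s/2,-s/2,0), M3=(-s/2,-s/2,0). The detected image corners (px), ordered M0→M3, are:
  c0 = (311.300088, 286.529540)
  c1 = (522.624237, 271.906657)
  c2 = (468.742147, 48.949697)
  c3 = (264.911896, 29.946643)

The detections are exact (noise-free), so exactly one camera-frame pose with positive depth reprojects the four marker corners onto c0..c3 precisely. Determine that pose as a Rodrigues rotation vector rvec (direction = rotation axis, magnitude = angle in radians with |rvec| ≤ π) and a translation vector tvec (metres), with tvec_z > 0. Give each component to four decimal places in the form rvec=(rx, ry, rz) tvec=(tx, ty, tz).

Intrinsics K: fx=883.4, fy=893.0, cx=300.7, cy=238.0
Marker side s = 0.123 m; corners in marker frame (Z=0):
  M0 = (-0.0615, +0.0615, 0)
  M1 = (+0.0615, +0.0615, 0)
  M2 = (+0.0615, -0.0615, 0)
  M3 = (-0.0615, -0.0615, 0)
Detected image corners:
  c0 = (311.300088, 286.529540) px
  c1 = (522.624237, 271.906657) px
  c2 = (468.742147, 48.949697) px
  c3 = (264.911896, 29.946643) px
Planar DLT: solve 8×8 A·h = b for H (H[2,2]=1):
  H  [+2135.42383 +186.30957 +398.32664]
  H  [+205.09725 +1848.87637 +155.20659]
  H  [+1.14539 -0.57015 +1.00000]
B = K⁻¹H; ‖b₁‖=2.329803, ‖b₂‖=2.329803; λ = 2/(‖b₁‖+‖b₂‖) = 0.429221, sign → tz>0 ⇒ λ=+0.429221
r₁ = λ·B[:,0] = (+0.87020,-0.03245,+0.49163); r₂ = λ·B[:,1] = (+0.17382,+0.95389,-0.24472)
r₃ = r₁×r₂ = (-0.46101,+0.29841,+0.83571); SVD([r₁ r₂ r₃]) → R = UVᵀ:
  R  [+0.87020 +0.17382 -0.46101]
  R  [-0.03245 +0.95389 +0.29841]
  R  [+0.49163 -0.24472 +0.83571]
t = (+0.04743, -0.03979, +0.42922) m
tr R = 2.659800; θ = arccos((tr R − 1)/2) = 0.591868 rad = 33.912°
axis k = ((R−Rᵀ)₃₂, (R−Rᵀ)₁₃, (R−Rᵀ)₂₁) / (2 sinθ) = (-0.486755, -0.853754, -0.184859)
rvec = θ·k = (-0.288095, -0.505310, -0.109412)

rvec=(-0.2881, -0.5053, -0.1094) tvec=(0.0474, -0.0398, 0.4292)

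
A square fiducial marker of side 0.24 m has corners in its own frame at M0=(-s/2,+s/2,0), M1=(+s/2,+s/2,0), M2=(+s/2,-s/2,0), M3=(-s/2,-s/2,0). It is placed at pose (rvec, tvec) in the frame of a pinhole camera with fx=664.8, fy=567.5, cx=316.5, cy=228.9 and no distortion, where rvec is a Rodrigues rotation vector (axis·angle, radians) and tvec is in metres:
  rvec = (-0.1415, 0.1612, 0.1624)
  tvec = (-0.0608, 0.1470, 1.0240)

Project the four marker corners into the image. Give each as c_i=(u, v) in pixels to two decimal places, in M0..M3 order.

Intrinsics K: fx=664.8, fy=567.5, cx=316.5, cy=228.9
Marker side s = 0.24 m; corners in marker frame (Z=0):
  M0 = (-0.1200, +0.1200, 0)
  M1 = (+0.1200, +0.1200, 0)
  M2 = (+0.1200, -0.1200, 0)
  M3 = (-0.1200, -0.1200, 0)
rvec = (-0.1415, 0.1612, 0.1624), |rvec| = θ = 0.26904 rad = 15.415°
Rodrigues: sinθ=0.26580, 1−cosθ=0.03597; R = I + sinθ·[k]× + (1−cosθ)·[k]×²:
    [+0.97398 -0.17178 +0.14784]
    [+0.14911 +0.97694 +0.15281]
    [-0.17068 -0.12679 +0.97713]
t = (-0.0608, 0.1470, 1.0240) m
M0: Pc = R·M0+t = (-0.19829, +0.24634, +1.02927); u = 664.8·(-0.19829)/1.02927 + 316.5 = 188.4243, v = 567.5·(+0.24634)/1.02927 + 228.9 = 364.7226
M1: Pc = R·M1+t = (+0.03546, +0.28213, +0.98830); u = 664.8·(+0.03546)/0.98830 + 316.5 = 340.3550, v = 567.5·(+0.28213)/0.98830 + 228.9 = 390.9016
M2: Pc = R·M2+t = (+0.07669, +0.04766, +1.01873); u = 664.8·(+0.07669)/1.01873 + 316.5 = 366.5470, v = 567.5·(+0.04766)/1.01873 + 228.9 = 255.4499
M3: Pc = R·M3+t = (-0.15706, +0.01187, +1.05970); u = 664.8·(-0.15706)/1.05970 + 316.5 = 217.9665, v = 567.5·(+0.01187)/1.05970 + 228.9 = 235.2587

c0=(188.42, 364.72) c1=(340.35, 390.90) c2=(366.55, 255.45) c3=(217.97, 235.26)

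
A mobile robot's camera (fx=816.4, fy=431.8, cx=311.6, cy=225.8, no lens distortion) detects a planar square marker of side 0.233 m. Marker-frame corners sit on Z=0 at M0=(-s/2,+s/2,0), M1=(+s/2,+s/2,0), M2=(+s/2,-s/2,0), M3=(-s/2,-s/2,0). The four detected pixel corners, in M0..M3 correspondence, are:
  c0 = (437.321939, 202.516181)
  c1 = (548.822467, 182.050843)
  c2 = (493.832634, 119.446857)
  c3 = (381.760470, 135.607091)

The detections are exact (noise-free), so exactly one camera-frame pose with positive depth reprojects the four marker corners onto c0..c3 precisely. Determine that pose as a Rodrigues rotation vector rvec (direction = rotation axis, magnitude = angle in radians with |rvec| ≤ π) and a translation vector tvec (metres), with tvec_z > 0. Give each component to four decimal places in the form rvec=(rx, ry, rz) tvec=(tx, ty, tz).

Intrinsics K: fx=816.4, fy=431.8, cx=311.6, cy=225.8
Marker side s = 0.233 m; corners in marker frame (Z=0):
  M0 = (-0.1165, +0.1165, 0)
  M1 = (+0.1165, +0.1165, 0)
  M2 = (+0.1165, -0.1165, 0)
  M3 = (-0.1165, -0.1165, 0)
Detected image corners:
  c0 = (437.321939, 202.516181) px
  c1 = (548.822467, 182.050843) px
  c2 = (493.832634, 119.446857) px
  c3 = (381.760470, 135.607091) px
Planar DLT: solve 8×8 A·h = b for H (H[2,2]=1):
  H  [+598.82828 +188.54869 +466.76328]
  H  [-37.58437 +260.93576 +159.23814]
  H  [+0.25577 -0.10452 +1.00000]
B = K⁻¹H; ‖b₁‖=0.720074, ‖b₂‖=0.720074; λ = 2/(‖b₁‖+‖b₂‖) = 1.388746, sign → tz>0 ⇒ λ=+1.388746
r₁ = λ·B[:,0] = (+0.88307,-0.30662,+0.35520); r₂ = λ·B[:,1] = (+0.37614,+0.91512,-0.14516)
r₃ = r₁×r₂ = (-0.28054,+0.26179,+0.92345); SVD([r₁ r₂ r₃]) → R = UVᵀ:
  R  [+0.88307 +0.37614 -0.28054]
  R  [-0.30662 +0.91512 +0.26179]
  R  [+0.35520 -0.14516 +0.92345]
t = (+0.26394, -0.21407, +1.38875) m
tr R = 2.721648; θ = arccos((tr R − 1)/2) = 0.533909 rad = 30.591°
axis k = ((R−Rᵀ)₃₂, (R−Rᵀ)₁₃, (R−Rᵀ)₂₁) / (2 sinθ) = (-0.399827, -0.624618, -0.670813)
rvec = θ·k = (-0.213471, -0.333490, -0.358153)

rvec=(-0.2135, -0.3335, -0.3582) tvec=(0.2639, -0.2141, 1.3887)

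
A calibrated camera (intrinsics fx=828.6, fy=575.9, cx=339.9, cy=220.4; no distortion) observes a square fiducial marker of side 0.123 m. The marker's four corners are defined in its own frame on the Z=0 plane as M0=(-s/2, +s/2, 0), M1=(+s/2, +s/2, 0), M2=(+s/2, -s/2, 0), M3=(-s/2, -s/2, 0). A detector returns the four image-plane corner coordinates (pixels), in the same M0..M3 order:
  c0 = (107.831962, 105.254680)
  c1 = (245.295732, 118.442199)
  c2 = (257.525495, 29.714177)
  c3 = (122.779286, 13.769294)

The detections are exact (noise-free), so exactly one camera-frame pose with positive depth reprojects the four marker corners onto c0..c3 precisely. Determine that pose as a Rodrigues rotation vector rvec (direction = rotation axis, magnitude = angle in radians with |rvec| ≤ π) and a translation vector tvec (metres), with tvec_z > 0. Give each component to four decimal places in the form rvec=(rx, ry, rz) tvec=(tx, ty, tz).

rvec=(-0.0938, -0.2117, 0.0924) tvec=(-0.1421, -0.2025, 0.7580)

Intrinsics K: fx=828.6, fy=575.9, cx=339.9, cy=220.4
Marker side s = 0.123 m; corners in marker frame (Z=0):
  M0 = (-0.0615, +0.0615, 0)
  M1 = (+0.0615, +0.0615, 0)
  M2 = (+0.0615, -0.0615, 0)
  M3 = (-0.0615, -0.0615, 0)
Detected image corners:
  c0 = (107.831962, 105.254680) px
  c1 = (245.295732, 118.442199) px
  c2 = (257.525495, 29.714177) px
  c3 = (122.779286, 13.769294) px
Planar DLT: solve 8×8 A·h = b for H (H[2,2]=1):
  H  [+1156.08089 -135.10188 +184.54744]
  H  [+136.59660 +723.35035 +66.54141]
  H  [+0.27066 -0.13531 +1.00000]
B = K⁻¹H; ‖b₁‖=1.319190, ‖b₂‖=1.319190; λ = 2/(‖b₁‖+‖b₂‖) = 0.758041, sign → tz>0 ⇒ λ=+0.758041
r₁ = λ·B[:,0] = (+0.97347,+0.10128,+0.20517); r₂ = λ·B[:,1] = (-0.08152,+0.99138,-0.10257)
r₃ = r₁×r₂ = (-0.21379,+0.08312,+0.97334); SVD([r₁ r₂ r₃]) → R = UVᵀ:
  R  [+0.97347 -0.08152 -0.21379]
  R  [+0.10128 +0.99138 +0.08312]
  R  [+0.20517 -0.10257 +0.97334]
t = (-0.14212, -0.20252, +0.75804) m
tr R = 2.938187; θ = arccos((tr R − 1)/2) = 0.249266 rad = 14.282°
axis k = ((R−Rᵀ)₃₂, (R−Rᵀ)₁₃, (R−Rᵀ)₂₁) / (2 sinθ) = (-0.376360, -0.849165, +0.370501)
rvec = θ·k = (-0.093814, -0.211668, +0.092353)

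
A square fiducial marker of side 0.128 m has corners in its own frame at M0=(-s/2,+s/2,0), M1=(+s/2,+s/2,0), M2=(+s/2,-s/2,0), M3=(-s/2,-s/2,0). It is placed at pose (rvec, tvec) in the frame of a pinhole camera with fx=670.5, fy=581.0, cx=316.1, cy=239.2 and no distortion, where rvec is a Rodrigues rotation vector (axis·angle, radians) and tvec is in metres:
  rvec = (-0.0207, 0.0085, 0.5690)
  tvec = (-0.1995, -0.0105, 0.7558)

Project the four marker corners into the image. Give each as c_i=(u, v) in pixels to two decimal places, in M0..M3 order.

c0=(60.62, 246.07) c1=(155.93, 299.22) c2=(217.57, 216.20) c3=(122.39, 163.39)

Intrinsics K: fx=670.5, fy=581.0, cx=316.1, cy=239.2
Marker side s = 0.128 m; corners in marker frame (Z=0):
  M0 = (-0.0640, +0.0640, 0)
  M1 = (+0.0640, +0.0640, 0)
  M2 = (+0.0640, -0.0640, 0)
  M3 = (-0.0640, -0.0640, 0)
rvec = (-0.0207, 0.0085, 0.5690), |rvec| = θ = 0.56944 rad = 32.626°
Rodrigues: sinθ=0.53916, 1−cosθ=0.15780; R = I + sinθ·[k]× + (1−cosθ)·[k]×²:
    [+0.84241 -0.53883 +0.00232]
    [+0.53866 +0.84224 +0.02195]
    [-0.01378 -0.01725 +0.99976]
t = (-0.1995, -0.0105, 0.7558) m
M0: Pc = R·M0+t = (-0.28790, +0.00893, +0.75558); u = 670.5·(-0.28790)/0.75558 + 316.1 = 60.6181, v = 581.0·(+0.00893)/0.75558 + 239.2 = 246.0660
M1: Pc = R·M1+t = (-0.18007, +0.07788, +0.75381); u = 670.5·(-0.18007)/0.75381 + 316.1 = 155.9313, v = 581.0·(+0.07788)/0.75381 + 239.2 = 299.2237
M2: Pc = R·M2+t = (-0.11110, -0.02993, +0.75602); u = 670.5·(-0.11110)/0.75602 + 316.1 = 217.5672, v = 581.0·(-0.02993)/0.75602 + 239.2 = 216.1996
M3: Pc = R·M3+t = (-0.21893, -0.09888, +0.75779); u = 670.5·(-0.21893)/0.75779 + 316.1 = 122.3881, v = 581.0·(-0.09888)/0.75779 + 239.2 = 163.3900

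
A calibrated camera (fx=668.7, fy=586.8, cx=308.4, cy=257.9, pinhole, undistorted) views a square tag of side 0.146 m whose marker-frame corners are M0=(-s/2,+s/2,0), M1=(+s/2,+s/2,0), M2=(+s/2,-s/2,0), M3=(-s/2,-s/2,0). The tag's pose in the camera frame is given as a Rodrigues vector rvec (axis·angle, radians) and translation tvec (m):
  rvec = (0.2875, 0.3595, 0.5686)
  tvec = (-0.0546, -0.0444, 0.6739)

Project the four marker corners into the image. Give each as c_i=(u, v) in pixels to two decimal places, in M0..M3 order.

c0=(172.42, 235.78) c1=(277.33, 306.04) c2=(347.61, 200.35) c3=(230.56, 130.34)

Intrinsics K: fx=668.7, fy=586.8, cx=308.4, cy=257.9
Marker side s = 0.146 m; corners in marker frame (Z=0):
  M0 = (-0.0730, +0.0730, 0)
  M1 = (+0.0730, +0.0730, 0)
  M2 = (+0.0730, -0.0730, 0)
  M3 = (-0.0730, -0.0730, 0)
rvec = (0.2875, 0.3595, 0.5686), |rvec| = θ = 0.73158 rad = 41.916°
Rodrigues: sinθ=0.66804, 1−cosθ=0.25588; R = I + sinθ·[k]× + (1−cosθ)·[k]×²:
    [+0.78364 -0.46981 +0.40643]
    [+0.56863 +0.80591 -0.16480]
    [-0.25012 +0.36026 +0.89869]
t = (-0.0546, -0.0444, 0.6739) m
M0: Pc = R·M0+t = (-0.14610, -0.02708, +0.71846); u = 668.7·(-0.14610)/0.71846 + 308.4 = 172.4169, v = 586.8·(-0.02708)/0.71846 + 257.9 = 235.7834
M1: Pc = R·M1+t = (-0.03169, +0.05594, +0.68194); u = 668.7·(-0.03169)/0.68194 + 308.4 = 277.3251, v = 586.8·(+0.05594)/0.68194 + 257.9 = 306.0372
M2: Pc = R·M2+t = (+0.03690, -0.06172, +0.62934); u = 668.7·(+0.03690)/0.62934 + 308.4 = 347.6094, v = 586.8·(-0.06172)/0.62934 + 257.9 = 200.3510
M3: Pc = R·M3+t = (-0.07751, -0.14474, +0.66586); u = 668.7·(-0.07751)/0.66586 + 308.4 = 230.5596, v = 586.8·(-0.14474)/0.66586 + 257.9 = 130.3438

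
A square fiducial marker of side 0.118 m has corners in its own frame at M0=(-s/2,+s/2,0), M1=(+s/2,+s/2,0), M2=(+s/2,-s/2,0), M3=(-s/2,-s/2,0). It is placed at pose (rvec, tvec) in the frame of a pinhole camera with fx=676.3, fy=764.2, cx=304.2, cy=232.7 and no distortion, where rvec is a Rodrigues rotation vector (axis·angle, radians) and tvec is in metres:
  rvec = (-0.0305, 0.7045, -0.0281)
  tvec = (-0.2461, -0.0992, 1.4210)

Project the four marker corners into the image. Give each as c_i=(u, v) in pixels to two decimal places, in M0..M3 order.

c0=(169.53, 212.71) c1=(206.11, 209.24) c2=(205.53, 144.26) c3=(169.09, 151.11)

Intrinsics K: fx=676.3, fy=764.2, cx=304.2, cy=232.7
Marker side s = 0.118 m; corners in marker frame (Z=0):
  M0 = (-0.0590, +0.0590, 0)
  M1 = (+0.0590, +0.0590, 0)
  M2 = (+0.0590, -0.0590, 0)
  M3 = (-0.0590, -0.0590, 0)
rvec = (-0.0305, 0.7045, -0.0281), |rvec| = θ = 0.70572 rad = 40.435°
Rodrigues: sinθ=0.64858, 1−cosθ=0.23885; R = I + sinθ·[k]× + (1−cosθ)·[k]×²:
    [+0.76159 +0.01552 +0.64787]
    [-0.03613 +0.99918 +0.01854]
    [-0.64705 -0.03752 +0.76152]
t = (-0.2461, -0.0992, 1.4210) m
M0: Pc = R·M0+t = (-0.29012, -0.03812, +1.45696); u = 676.3·(-0.29012)/1.45696 + 304.2 = 169.5315, v = 764.2·(-0.03812)/1.45696 + 232.7 = 212.7070
M1: Pc = R·M1+t = (-0.20025, -0.04238, +1.38061); u = 676.3·(-0.20025)/1.38061 + 304.2 = 206.1061, v = 764.2·(-0.04238)/1.38061 + 232.7 = 209.2415
M2: Pc = R·M2+t = (-0.20208, -0.16028, +1.38504); u = 676.3·(-0.20208)/1.38504 + 304.2 = 205.5255, v = 764.2·(-0.16028)/1.38504 + 232.7 = 144.2632
M3: Pc = R·M3+t = (-0.29195, -0.15602, +1.46139); u = 676.3·(-0.29195)/1.46139 + 304.2 = 169.0920, v = 764.2·(-0.15602)/1.46139 + 232.7 = 151.1131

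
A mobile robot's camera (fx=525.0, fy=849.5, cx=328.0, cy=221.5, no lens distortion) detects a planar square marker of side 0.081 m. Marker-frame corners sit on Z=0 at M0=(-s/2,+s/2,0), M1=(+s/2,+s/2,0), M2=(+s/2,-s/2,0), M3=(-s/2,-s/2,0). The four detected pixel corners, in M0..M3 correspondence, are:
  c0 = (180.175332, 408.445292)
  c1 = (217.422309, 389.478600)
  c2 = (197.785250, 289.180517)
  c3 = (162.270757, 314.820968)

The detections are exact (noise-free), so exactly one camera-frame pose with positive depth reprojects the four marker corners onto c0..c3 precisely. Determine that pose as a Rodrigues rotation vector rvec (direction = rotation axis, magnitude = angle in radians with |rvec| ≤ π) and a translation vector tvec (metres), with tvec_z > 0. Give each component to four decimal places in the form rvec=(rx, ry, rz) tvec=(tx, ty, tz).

rvec=(0.0195, 0.6526, -0.3480) tvec=(-0.1802, 0.1032, 0.6791)

Intrinsics K: fx=525.0, fy=849.5, cx=328.0, cy=221.5
Marker side s = 0.081 m; corners in marker frame (Z=0):
  M0 = (-0.0405, +0.0405, 0)
  M1 = (+0.0405, +0.0405, 0)
  M2 = (+0.0405, -0.0405, 0)
  M3 = (-0.0405, -0.0405, 0)
Detected image corners:
  c0 = (180.175332, 408.445292) px
  c1 = (217.422309, 389.478600) px
  c2 = (197.785250, 289.180517) px
  c3 = (162.270757, 314.820968) px
Planar DLT: solve 8×8 A·h = b for H (H[2,2]=1):
  H  [+282.31229 +206.04682 +188.71396]
  H  [-584.16747 +1148.74991 +350.61664]
  H  [-0.88048 -0.13362 +1.00000]
B = K⁻¹H; ‖b₁‖=1.472567, ‖b₂‖=1.472567; λ = 2/(‖b₁‖+‖b₂‖) = 0.679086, sign → tz>0 ⇒ λ=+0.679086
r₁ = λ·B[:,0] = (+0.73873,-0.31108,-0.59792); r₂ = λ·B[:,1] = (+0.32321,+0.94197,-0.09074)
r₃ = r₁×r₂ = (+0.59145,-0.12622,+0.79640); SVD([r₁ r₂ r₃]) → R = UVᵀ:
  R  [+0.73873 +0.32321 +0.59145]
  R  [-0.31108 +0.94197 -0.12622]
  R  [-0.59792 -0.09074 +0.79640]
t = (-0.18017, +0.10322, +0.67909) m
tr R = 2.477096; θ = arccos((tr R − 1)/2) = 0.739882 rad = 42.392°
axis k = ((R−Rᵀ)₃₂, (R−Rᵀ)₁₃, (R−Rᵀ)₂₁) / (2 sinθ) = (+0.026312, +0.882060, -0.470402)
rvec = θ·k = (+0.019468, +0.652620, -0.348042)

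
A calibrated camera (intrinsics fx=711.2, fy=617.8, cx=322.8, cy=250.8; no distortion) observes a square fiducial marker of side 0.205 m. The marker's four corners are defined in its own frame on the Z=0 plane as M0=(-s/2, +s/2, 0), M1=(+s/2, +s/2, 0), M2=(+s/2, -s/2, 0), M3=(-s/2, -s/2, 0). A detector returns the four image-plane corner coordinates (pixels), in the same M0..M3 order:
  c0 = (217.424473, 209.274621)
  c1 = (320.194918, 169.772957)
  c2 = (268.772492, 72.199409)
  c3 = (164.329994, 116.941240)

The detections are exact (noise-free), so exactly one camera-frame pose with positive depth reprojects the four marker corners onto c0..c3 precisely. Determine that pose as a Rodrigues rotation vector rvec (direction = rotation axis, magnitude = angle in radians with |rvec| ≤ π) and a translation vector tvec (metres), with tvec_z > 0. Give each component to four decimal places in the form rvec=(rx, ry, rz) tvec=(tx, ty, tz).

rvec=(0.2657, 0.1907, -0.4103) tvec=(-0.1394, -0.2139, 1.2293)

Intrinsics K: fx=711.2, fy=617.8, cx=322.8, cy=250.8
Marker side s = 0.205 m; corners in marker frame (Z=0):
  M0 = (-0.1025, +0.1025, 0)
  M1 = (+0.1025, +0.1025, 0)
  M2 = (+0.1025, -0.1025, 0)
  M3 = (-0.1025, -0.1025, 0)
Detected image corners:
  c0 = (217.424473, 209.274621) px
  c1 = (320.194918, 169.772957) px
  c2 = (268.772492, 72.199409) px
  c3 = (164.329994, 116.941240) px
Planar DLT: solve 8×8 A·h = b for H (H[2,2]=1):
  H  [+458.86422 +297.53828 +242.13339]
  H  [-232.43649 +487.83597 +143.31335]
  H  [-0.19144 +0.17529 +1.00000]
B = K⁻¹H; ‖b₁‖=0.813461, ‖b₂‖=0.813461; λ = 2/(‖b₁‖+‖b₂‖) = 1.229316, sign → tz>0 ⇒ λ=+1.229316
r₁ = λ·B[:,0] = (+0.89997,-0.36697,-0.23535); r₂ = λ·B[:,1] = (+0.41649,+0.88323,+0.21548)
r₃ = r₁×r₂ = (+0.12879,-0.29195,+0.94772); SVD([r₁ r₂ r₃]) → R = UVᵀ:
  R  [+0.89997 +0.41649 +0.12879]
  R  [-0.36697 +0.88323 -0.29195]
  R  [-0.23535 +0.21548 +0.94772]
t = (-0.13943, -0.21388, +1.22932) m
tr R = 2.730926; θ = arccos((tr R − 1)/2) = 0.524723 rad = 30.064°
axis k = ((R−Rᵀ)₃₂, (R−Rᵀ)₁₃, (R−Rᵀ)₂₁) / (2 sinθ) = (+0.506448, +0.363428, -0.781940)
rvec = θ·k = (+0.265745, +0.190699, -0.410302)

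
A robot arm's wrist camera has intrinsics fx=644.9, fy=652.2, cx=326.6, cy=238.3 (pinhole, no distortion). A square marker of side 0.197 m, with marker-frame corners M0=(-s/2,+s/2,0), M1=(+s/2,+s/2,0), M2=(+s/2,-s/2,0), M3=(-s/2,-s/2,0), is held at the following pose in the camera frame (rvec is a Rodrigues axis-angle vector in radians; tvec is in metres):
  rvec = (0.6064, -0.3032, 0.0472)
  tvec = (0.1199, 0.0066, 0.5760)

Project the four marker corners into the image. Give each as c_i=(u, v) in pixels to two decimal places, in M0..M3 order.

c0=(340.38, 338.02) c1=(523.07, 320.53) c2=(592.51, 144.95) c3=(377.51, 145.65)

Intrinsics K: fx=644.9, fy=652.2, cx=326.6, cy=238.3
Marker side s = 0.197 m; corners in marker frame (Z=0):
  M0 = (-0.0985, +0.0985, 0)
  M1 = (+0.0985, +0.0985, 0)
  M2 = (+0.0985, -0.0985, 0)
  M3 = (-0.0985, -0.0985, 0)
rvec = (0.6064, -0.3032, 0.0472), |rvec| = θ = 0.67962 rad = 38.939°
Rodrigues: sinθ=0.62850, 1−cosθ=0.22219; R = I + sinθ·[k]× + (1−cosθ)·[k]×²:
    [+0.95471 -0.13210 -0.26662]
    [-0.04480 +0.82204 -0.56767]
    [+0.29416 +0.55390 +0.77889]
t = (0.1199, 0.0066, 0.5760) m
M0: Pc = R·M0+t = (+0.01285, +0.09198, +0.60158); u = 644.9·(+0.01285)/0.60158 + 326.6 = 340.3754, v = 652.2·(+0.09198)/0.60158 + 238.3 = 338.0222
M1: Pc = R·M1+t = (+0.20093, +0.08316, +0.65953); u = 644.9·(+0.20093)/0.65953 + 326.6 = 523.0688, v = 652.2·(+0.08316)/0.65953 + 238.3 = 320.5334
M2: Pc = R·M2+t = (+0.22695, -0.07878, +0.55042); u = 644.9·(+0.22695)/0.55042 + 326.6 = 592.5081, v = 652.2·(-0.07878)/0.55042 + 238.3 = 144.9482
M3: Pc = R·M3+t = (+0.03887, -0.06996, +0.49247); u = 644.9·(+0.03887)/0.49247 + 326.6 = 377.5054, v = 652.2·(-0.06996)/0.49247 + 238.3 = 145.6505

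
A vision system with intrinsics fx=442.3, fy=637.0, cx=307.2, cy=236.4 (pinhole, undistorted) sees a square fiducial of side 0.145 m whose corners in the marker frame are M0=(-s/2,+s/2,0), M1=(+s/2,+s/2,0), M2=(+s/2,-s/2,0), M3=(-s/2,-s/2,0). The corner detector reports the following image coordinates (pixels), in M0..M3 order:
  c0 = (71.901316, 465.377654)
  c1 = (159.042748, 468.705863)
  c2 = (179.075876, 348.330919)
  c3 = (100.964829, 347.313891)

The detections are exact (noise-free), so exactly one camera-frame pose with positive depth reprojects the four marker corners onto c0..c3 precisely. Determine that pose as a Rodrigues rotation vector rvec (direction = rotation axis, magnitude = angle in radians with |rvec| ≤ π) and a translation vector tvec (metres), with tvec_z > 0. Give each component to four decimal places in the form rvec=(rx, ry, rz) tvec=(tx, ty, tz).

Intrinsics K: fx=442.3, fy=637.0, cx=307.2, cy=236.4
Marker side s = 0.145 m; corners in marker frame (Z=0):
  M0 = (-0.0725, +0.0725, 0)
  M1 = (+0.0725, +0.0725, 0)
  M2 = (+0.0725, -0.0725, 0)
  M3 = (-0.0725, -0.0725, 0)
Detected image corners:
  c0 = (71.901316, 465.377654) px
  c1 = (159.042748, 468.705863) px
  c2 = (179.075876, 348.330919) px
  c3 = (100.964829, 347.313891) px
Planar DLT: solve 8×8 A·h = b for H (H[2,2]=1):
  H  [+552.81252 -270.38365 +128.09110]
  H  [-34.08490 +500.59374 +404.01206]
  H  [-0.11931 -0.78919 +1.00000]
B = K⁻¹H; ‖b₁‖=1.338091, ‖b₂‖=1.338091; λ = 2/(‖b₁‖+‖b₂‖) = 0.747333, sign → tz>0 ⇒ λ=+0.747333
r₁ = λ·B[:,0] = (+0.99599,-0.00690,-0.08917); r₂ = λ·B[:,1] = (-0.04722,+0.80618,-0.58979)
r₃ = r₁×r₂ = (+0.07595,+0.59163,+0.80262); SVD([r₁ r₂ r₃]) → R = UVᵀ:
  R  [+0.99599 -0.04722 +0.07595]
  R  [-0.00690 +0.80618 +0.59163]
  R  [-0.08917 -0.58979 +0.80262]
t = (-0.30263, +0.19664, +0.74733) m
tr R = 2.604794; θ = arccos((tr R − 1)/2) = 0.639496 rad = 36.640°
axis k = ((R−Rᵀ)₃₂, (R−Rᵀ)₁₃, (R−Rᵀ)₂₁) / (2 sinθ) = (-0.989808, +0.138340, +0.033782)
rvec = θ·k = (-0.632978, +0.088468, +0.021603)

rvec=(-0.6330, 0.0885, 0.0216) tvec=(-0.3026, 0.1966, 0.7473)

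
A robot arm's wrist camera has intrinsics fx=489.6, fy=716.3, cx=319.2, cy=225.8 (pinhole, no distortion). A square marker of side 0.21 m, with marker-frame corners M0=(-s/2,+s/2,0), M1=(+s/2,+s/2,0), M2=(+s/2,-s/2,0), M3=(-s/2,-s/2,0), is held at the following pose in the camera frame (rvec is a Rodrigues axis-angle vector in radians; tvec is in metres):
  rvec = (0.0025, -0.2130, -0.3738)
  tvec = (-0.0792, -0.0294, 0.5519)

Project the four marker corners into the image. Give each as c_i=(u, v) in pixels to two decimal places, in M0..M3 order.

c0=(194.10, 368.42) c1=(365.16, 263.36) c2=(300.46, 17.83) c3=(121.22, 104.44)

Intrinsics K: fx=489.6, fy=716.3, cx=319.2, cy=225.8
Marker side s = 0.21 m; corners in marker frame (Z=0):
  M0 = (-0.1050, +0.1050, 0)
  M1 = (+0.1050, +0.1050, 0)
  M2 = (+0.1050, -0.1050, 0)
  M3 = (-0.1050, -0.1050, 0)
rvec = (0.0025, -0.2130, -0.3738), |rvec| = θ = 0.43023 rad = 24.651°
Rodrigues: sinθ=0.41708, 1−cosθ=0.09113; R = I + sinθ·[k]× + (1−cosθ)·[k]×²:
    [+0.90887 +0.36211 -0.20695]
    [-0.36264 +0.93120 +0.03678]
    [+0.20603 +0.04162 +0.97766]
t = (-0.0792, -0.0294, 0.5519) m
M0: Pc = R·M0+t = (-0.13661, +0.10645, +0.53464); u = 489.6·(-0.13661)/0.53464 + 319.2 = 194.0982, v = 716.3·(+0.10645)/0.53464 + 225.8 = 368.4248
M1: Pc = R·M1+t = (+0.05425, +0.03030, +0.57790); u = 489.6·(+0.05425)/0.57790 + 319.2 = 365.1634, v = 716.3·(+0.03030)/0.57790 + 225.8 = 263.3558
M2: Pc = R·M2+t = (-0.02179, -0.16525, +0.56916); u = 489.6·(-0.02179)/0.56916 + 319.2 = 300.4557, v = 716.3·(-0.16525)/0.56916 + 225.8 = 17.8261
M3: Pc = R·M3+t = (-0.21265, -0.08910, +0.52590); u = 489.6·(-0.21265)/0.52590 + 319.2 = 121.2237, v = 716.3·(-0.08910)/0.52590 + 225.8 = 104.4414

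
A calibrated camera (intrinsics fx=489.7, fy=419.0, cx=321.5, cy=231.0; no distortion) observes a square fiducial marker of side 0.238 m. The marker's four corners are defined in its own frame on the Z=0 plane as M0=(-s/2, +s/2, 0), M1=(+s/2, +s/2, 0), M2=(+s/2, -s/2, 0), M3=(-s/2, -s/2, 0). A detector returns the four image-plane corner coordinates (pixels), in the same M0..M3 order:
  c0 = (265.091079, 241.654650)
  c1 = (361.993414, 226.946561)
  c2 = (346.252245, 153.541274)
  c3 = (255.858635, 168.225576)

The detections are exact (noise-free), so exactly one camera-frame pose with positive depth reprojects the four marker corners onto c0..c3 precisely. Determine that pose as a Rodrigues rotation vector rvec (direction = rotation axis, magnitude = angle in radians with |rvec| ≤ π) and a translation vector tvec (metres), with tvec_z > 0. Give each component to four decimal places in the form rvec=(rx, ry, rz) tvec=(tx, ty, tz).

rvec=(-0.3489, 0.0984, -0.1619) tvec=(-0.0367, -0.1009, 1.2215)

Intrinsics K: fx=489.7, fy=419.0, cx=321.5, cy=231.0
Marker side s = 0.238 m; corners in marker frame (Z=0):
  M0 = (-0.1190, +0.1190, 0)
  M1 = (+0.1190, +0.1190, 0)
  M2 = (+0.1190, -0.1190, 0)
  M3 = (-0.1190, -0.1190, 0)
Detected image corners:
  c0 = (265.091079, 241.654650) px
  c1 = (361.993414, 226.946561) px
  c2 = (346.252245, 153.541274) px
  c3 = (255.858635, 168.225576) px
Planar DLT: solve 8×8 A·h = b for H (H[2,2]=1):
  H  [+375.92681 -35.08537 +306.77752]
  H  [-72.73516 +252.23913 +196.39737]
  H  [-0.05561 -0.28461 +1.00000]
B = K⁻¹H; ‖b₁‖=0.818672, ‖b₂‖=0.818672; λ = 2/(‖b₁‖+‖b₂‖) = 1.221491, sign → tz>0 ⇒ λ=+1.221491
r₁ = λ·B[:,0] = (+0.98229,-0.17459,-0.06793); r₂ = λ·B[:,1] = (+0.14072,+0.92700,-0.34765)
r₃ = r₁×r₂ = (+0.12367,+0.33193,+0.93516); SVD([r₁ r₂ r₃]) → R = UVᵀ:
  R  [+0.98229 +0.14072 +0.12367]
  R  [-0.17459 +0.92700 +0.33193]
  R  [-0.06793 -0.34765 +0.93516]
t = (-0.03672, -0.10088, +1.22149) m
tr R = 2.844460; θ = arccos((tr R − 1)/2) = 0.396987 rad = 22.746°
axis k = ((R−Rᵀ)₃₂, (R−Rᵀ)₁₃, (R−Rᵀ)₂₁) / (2 sinθ) = (-0.878829, +0.247766, -0.407763)
rvec = θ·k = (-0.348884, +0.098360, -0.161877)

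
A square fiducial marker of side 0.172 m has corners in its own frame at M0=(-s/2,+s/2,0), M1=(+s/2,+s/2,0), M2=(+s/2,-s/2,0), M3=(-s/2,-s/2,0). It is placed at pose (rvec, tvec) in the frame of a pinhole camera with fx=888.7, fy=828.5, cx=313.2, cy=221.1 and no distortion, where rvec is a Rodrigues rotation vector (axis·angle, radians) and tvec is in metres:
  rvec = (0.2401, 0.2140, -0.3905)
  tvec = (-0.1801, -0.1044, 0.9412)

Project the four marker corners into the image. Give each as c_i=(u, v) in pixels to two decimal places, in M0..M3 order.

Intrinsics K: fx=888.7, fy=828.5, cx=313.2, cy=221.1
Marker side s = 0.172 m; corners in marker frame (Z=0):
  M0 = (-0.0860, +0.0860, 0)
  M1 = (+0.0860, +0.0860, 0)
  M2 = (+0.0860, -0.0860, 0)
  M3 = (-0.0860, -0.0860, 0)
rvec = (0.2401, 0.2140, -0.3905), |rvec| = θ = 0.50590 rad = 28.986°
Rodrigues: sinθ=0.48459, 1−cosθ=0.12526; R = I + sinθ·[k]× + (1−cosθ)·[k]×²:
    [+0.90295 +0.39920 +0.15910]
    [-0.34891 +0.89715 -0.27089]
    [-0.25088 +0.18909 +0.94937]
t = (-0.1801, -0.1044, 0.9412) m
M0: Pc = R·M0+t = (-0.22342, +0.00276, +0.97904); u = 888.7·(-0.22342)/0.97904 + 313.2 = 110.3929, v = 828.5·(+0.00276)/0.97904 + 221.1 = 223.4366
M1: Pc = R·M1+t = (-0.06811, -0.05725, +0.93589); u = 888.7·(-0.06811)/0.93589 + 313.2 = 248.5196, v = 828.5·(-0.05725)/0.93589 + 221.1 = 170.4182
M2: Pc = R·M2+t = (-0.13678, -0.21156, +0.90336); u = 888.7·(-0.13678)/0.90336 + 313.2 = 178.6427, v = 828.5·(-0.21156)/0.90336 + 221.1 = 27.0712
M3: Pc = R·M3+t = (-0.29209, -0.15155, +0.94651); u = 888.7·(-0.29209)/0.94651 + 313.2 = 38.9554, v = 828.5·(-0.15155)/0.94651 + 221.1 = 88.4464

c0=(110.39, 223.44) c1=(248.52, 170.42) c2=(178.64, 27.07) c3=(38.96, 88.45)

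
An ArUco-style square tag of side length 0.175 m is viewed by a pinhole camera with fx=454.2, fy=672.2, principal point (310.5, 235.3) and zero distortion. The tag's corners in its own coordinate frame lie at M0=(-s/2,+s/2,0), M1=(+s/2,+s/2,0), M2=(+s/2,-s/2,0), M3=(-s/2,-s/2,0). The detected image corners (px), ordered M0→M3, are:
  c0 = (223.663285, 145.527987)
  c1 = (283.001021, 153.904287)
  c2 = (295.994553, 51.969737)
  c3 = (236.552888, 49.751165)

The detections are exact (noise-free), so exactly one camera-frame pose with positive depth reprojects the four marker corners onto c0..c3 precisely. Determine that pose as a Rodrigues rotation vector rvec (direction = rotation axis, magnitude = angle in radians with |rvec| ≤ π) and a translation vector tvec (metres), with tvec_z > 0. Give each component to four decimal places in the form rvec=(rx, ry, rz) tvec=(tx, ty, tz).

Intrinsics K: fx=454.2, fy=672.2, cx=310.5, cy=235.3
Marker side s = 0.175 m; corners in marker frame (Z=0):
  M0 = (-0.0875, +0.0875, 0)
  M1 = (+0.0875, +0.0875, 0)
  M2 = (+0.0875, -0.0875, 0)
  M3 = (-0.0875, -0.0875, 0)
Detected image corners:
  c0 = (223.663285, 145.527987) px
  c1 = (283.001021, 153.904287) px
  c2 = (295.994553, 51.969737) px
  c3 = (236.552888, 49.751165) px
Planar DLT: solve 8×8 A·h = b for H (H[2,2]=1):
  H  [+247.82612 -91.29328 +258.92520]
  H  [-5.16978 +557.64956 +99.91779]
  H  [-0.35236 -0.06678 +1.00000]
B = K⁻¹H; ‖b₁‖=0.869565, ‖b₂‖=0.869565; λ = 2/(‖b₁‖+‖b₂‖) = 1.150001, sign → tz>0 ⇒ λ=+1.150001
r₁ = λ·B[:,0] = (+0.90449,+0.13300,-0.40522); r₂ = λ·B[:,1] = (-0.17864,+0.98091,-0.07680)
r₃ = r₁×r₂ = (+0.38727,+0.14186,+0.91099); SVD([r₁ r₂ r₃]) → R = UVᵀ:
  R  [+0.90449 -0.17864 +0.38727]
  R  [+0.13300 +0.98091 +0.14186]
  R  [-0.40522 -0.07680 +0.91099]
t = (-0.13058, -0.23161, +1.15000) m
tr R = 2.796393; θ = arccos((tr R − 1)/2) = 0.455147 rad = 26.078°
axis k = ((R−Rᵀ)₃₂, (R−Rᵀ)₁₃, (R−Rᵀ)₂₁) / (2 sinθ) = (-0.248704, +0.901387, +0.354469)
rvec = θ·k = (-0.113197, +0.410264, +0.161336)

rvec=(-0.1132, 0.4103, 0.1613) tvec=(-0.1306, -0.2316, 1.1500)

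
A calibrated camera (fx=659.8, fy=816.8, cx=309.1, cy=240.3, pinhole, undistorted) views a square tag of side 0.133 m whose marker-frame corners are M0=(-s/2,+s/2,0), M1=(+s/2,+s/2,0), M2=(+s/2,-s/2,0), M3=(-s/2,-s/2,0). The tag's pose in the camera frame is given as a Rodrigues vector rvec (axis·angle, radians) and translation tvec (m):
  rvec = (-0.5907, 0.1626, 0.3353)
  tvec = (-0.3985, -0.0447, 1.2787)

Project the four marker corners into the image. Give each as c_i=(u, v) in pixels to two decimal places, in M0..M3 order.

c0=(55.68, 233.57) c1=(115.66, 256.62) c2=(149.94, 190.54) c3=(92.22, 170.30)

Intrinsics K: fx=659.8, fy=816.8, cx=309.1, cy=240.3
Marker side s = 0.133 m; corners in marker frame (Z=0):
  M0 = (-0.0665, +0.0665, 0)
  M1 = (+0.0665, +0.0665, 0)
  M2 = (+0.0665, -0.0665, 0)
  M3 = (-0.0665, -0.0665, 0)
rvec = (-0.5907, 0.1626, 0.3353), |rvec| = θ = 0.69842 rad = 40.017°
Rodrigues: sinθ=0.64301, 1−cosθ=0.23414; R = I + sinθ·[k]× + (1−cosθ)·[k]×²:
    [+0.93334 -0.35480 +0.05463]
    [+0.26259 +0.77855 +0.57000]
    [-0.24477 -0.51767 +0.81982]
t = (-0.3985, -0.0447, 1.2787) m
M0: Pc = R·M0+t = (-0.48416, -0.01039, +1.26055); u = 659.8·(-0.48416)/1.26055 + 309.1 = 55.6795, v = 816.8·(-0.01039)/1.26055 + 240.3 = 233.5682
M1: Pc = R·M1+t = (-0.36003, +0.02454, +1.22800); u = 659.8·(-0.36003)/1.22800 + 309.1 = 115.6586, v = 816.8·(+0.02454)/1.22800 + 240.3 = 256.6201
M2: Pc = R·M2+t = (-0.31284, -0.07901, +1.29685); u = 659.8·(-0.31284)/1.29685 + 309.1 = 149.9366, v = 816.8·(-0.07901)/1.29685 + 240.3 = 190.5361
M3: Pc = R·M3+t = (-0.43697, -0.11394, +1.32940); u = 659.8·(-0.43697)/1.32940 + 309.1 = 92.2244, v = 816.8·(-0.11394)/1.32940 + 240.3 = 170.2964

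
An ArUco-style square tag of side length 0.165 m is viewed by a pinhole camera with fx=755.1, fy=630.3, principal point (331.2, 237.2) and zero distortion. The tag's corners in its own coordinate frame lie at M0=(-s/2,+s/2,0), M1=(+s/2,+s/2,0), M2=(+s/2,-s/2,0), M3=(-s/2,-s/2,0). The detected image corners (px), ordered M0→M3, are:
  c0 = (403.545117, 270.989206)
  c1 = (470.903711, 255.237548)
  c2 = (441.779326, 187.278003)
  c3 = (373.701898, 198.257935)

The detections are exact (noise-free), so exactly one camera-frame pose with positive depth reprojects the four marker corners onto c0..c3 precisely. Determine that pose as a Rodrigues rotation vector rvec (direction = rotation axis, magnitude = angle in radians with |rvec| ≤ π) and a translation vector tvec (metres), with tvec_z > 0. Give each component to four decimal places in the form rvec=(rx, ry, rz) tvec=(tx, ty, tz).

rvec=(-0.2341, -0.5507, -0.2668) tvec=(0.1694, -0.0215, 1.3869)

Intrinsics K: fx=755.1, fy=630.3, cx=331.2, cy=237.2
Marker side s = 0.165 m; corners in marker frame (Z=0):
  M0 = (-0.0825, +0.0825, 0)
  M1 = (+0.0825, +0.0825, 0)
  M2 = (+0.0825, -0.0825, 0)
  M3 = (-0.0825, -0.0825, 0)
Detected image corners:
  c0 = (403.545117, 270.989206) px
  c1 = (470.903711, 255.237548) px
  c2 = (441.779326, 187.278003) px
  c3 = (373.701898, 198.257935) px
Planar DLT: solve 8×8 A·h = b for H (H[2,2]=1):
  H  [+575.61638 +133.87932 +423.44589]
  H  [+8.24335 +401.73089 +227.41782]
  H  [+0.39099 -0.10590 +1.00000]
B = K⁻¹H; ‖b₁‖=0.721042, ‖b₂‖=0.721042; λ = 2/(‖b₁‖+‖b₂‖) = 1.386883, sign → tz>0 ⇒ λ=+1.386883
r₁ = λ·B[:,0] = (+0.81939,-0.18593,+0.54225); r₂ = λ·B[:,1] = (+0.31031,+0.93922,-0.14687)
r₃ = r₁×r₂ = (-0.48199,+0.28861,+0.82728); SVD([r₁ r₂ r₃]) → R = UVᵀ:
  R  [+0.81939 +0.31031 -0.48199]
  R  [-0.18593 +0.93922 +0.28861]
  R  [+0.54225 -0.14687 +0.82728]
t = (+0.16943, -0.02152, +1.38688) m
tr R = 2.585886; θ = arccos((tr R − 1)/2) = 0.655172 rad = 37.539°
axis k = ((R−Rᵀ)₃₂, (R−Rᵀ)₁₃, (R−Rᵀ)₂₁) / (2 sinθ) = (-0.357362, -0.840512, -0.407225)
rvec = θ·k = (-0.234134, -0.550680, -0.266802)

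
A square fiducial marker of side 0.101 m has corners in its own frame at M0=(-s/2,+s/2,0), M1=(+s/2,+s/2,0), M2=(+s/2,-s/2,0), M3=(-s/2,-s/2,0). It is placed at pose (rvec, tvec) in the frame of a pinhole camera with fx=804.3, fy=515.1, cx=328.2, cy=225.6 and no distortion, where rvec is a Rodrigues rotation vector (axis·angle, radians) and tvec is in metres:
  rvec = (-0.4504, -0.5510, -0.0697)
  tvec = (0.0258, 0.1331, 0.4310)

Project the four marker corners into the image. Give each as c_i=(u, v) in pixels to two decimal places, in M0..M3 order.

Intrinsics K: fx=804.3, fy=515.1, cx=328.2, cy=225.6
Marker side s = 0.101 m; corners in marker frame (Z=0):
  M0 = (-0.0505, +0.0505, 0)
  M1 = (+0.0505, +0.0505, 0)
  M2 = (+0.0505, -0.0505, 0)
  M3 = (-0.0505, -0.0505, 0)
rvec = (-0.4504, -0.5510, -0.0697), |rvec| = θ = 0.71507 rad = 40.970°
Rodrigues: sinθ=0.65567, 1−cosθ=0.24495; R = I + sinθ·[k]× + (1−cosθ)·[k]×²:
    [+0.85223 +0.18280 -0.49019]
    [+0.05498 +0.90049 +0.43138]
    [+0.52027 -0.39459 +0.75738]
t = (0.0258, 0.1331, 0.4310) m
M0: Pc = R·M0+t = (-0.00801, +0.17580, +0.38480); u = 804.3·(-0.00801)/0.38480 + 328.2 = 311.4652, v = 515.1·(+0.17580)/0.38480 + 225.6 = 460.9271
M1: Pc = R·M1+t = (+0.07807, +0.18135, +0.43735); u = 804.3·(+0.07807)/0.43735 + 328.2 = 471.7722, v = 515.1·(+0.18135)/0.43735 + 225.6 = 439.1924
M2: Pc = R·M2+t = (+0.05961, +0.09040, +0.47720); u = 804.3·(+0.05961)/0.47720 + 328.2 = 428.6640, v = 515.1·(+0.09040)/0.47720 + 225.6 = 323.1813
M3: Pc = R·M3+t = (-0.02647, +0.08485, +0.42465); u = 804.3·(-0.02647)/0.42465 + 328.2 = 278.0674, v = 515.1·(+0.08485)/0.42465 + 225.6 = 328.5208

c0=(311.47, 460.93) c1=(471.77, 439.19) c2=(428.66, 323.18) c3=(278.07, 328.52)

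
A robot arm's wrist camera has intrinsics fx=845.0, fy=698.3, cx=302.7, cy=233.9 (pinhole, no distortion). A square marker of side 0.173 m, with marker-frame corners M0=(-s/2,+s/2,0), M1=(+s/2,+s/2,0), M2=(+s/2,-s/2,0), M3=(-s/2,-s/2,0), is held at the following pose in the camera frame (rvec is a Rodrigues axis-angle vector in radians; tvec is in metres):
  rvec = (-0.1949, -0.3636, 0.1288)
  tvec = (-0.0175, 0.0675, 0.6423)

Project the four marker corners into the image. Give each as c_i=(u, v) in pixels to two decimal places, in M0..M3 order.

c0=(152.84, 395.82) c1=(373.68, 410.77) c2=(388.96, 231.00) c3=(182.37, 200.17)

Intrinsics K: fx=845.0, fy=698.3, cx=302.7, cy=233.9
Marker side s = 0.173 m; corners in marker frame (Z=0):
  M0 = (-0.0865, +0.0865, 0)
  M1 = (+0.0865, +0.0865, 0)
  M2 = (+0.0865, -0.0865, 0)
  M3 = (-0.0865, -0.0865, 0)
rvec = (-0.1949, -0.3636, 0.1288), |rvec| = θ = 0.43218 rad = 24.762°
Rodrigues: sinθ=0.41885, 1−cosθ=0.09195; R = I + sinθ·[k]× + (1−cosθ)·[k]×²:
    [+0.92675 -0.08994 -0.36474]
    [+0.15971 +0.97313 +0.16584]
    [+0.34003 -0.21194 +0.91622]
t = (-0.0175, 0.0675, 0.6423) m
M0: Pc = R·M0+t = (-0.10544, +0.13786, +0.59455); u = 845.0·(-0.10544)/0.59455 + 302.7 = 152.8392, v = 698.3·(+0.13786)/0.59455 + 233.9 = 395.8168
M1: Pc = R·M1+t = (+0.05488, +0.16549, +0.65338); u = 845.0·(+0.05488)/0.65338 + 302.7 = 373.6803, v = 698.3·(+0.16549)/0.65338 + 233.9 = 410.7690
M2: Pc = R·M2+t = (+0.07044, -0.00286, +0.69005); u = 845.0·(+0.07044)/0.69005 + 302.7 = 388.9630, v = 698.3·(-0.00286)/0.69005 + 233.9 = 231.0048
M3: Pc = R·M3+t = (-0.08988, -0.03049, +0.63122); u = 845.0·(-0.08988)/0.63122 + 302.7 = 182.3743, v = 698.3·(-0.03049)/0.63122 + 233.9 = 200.1685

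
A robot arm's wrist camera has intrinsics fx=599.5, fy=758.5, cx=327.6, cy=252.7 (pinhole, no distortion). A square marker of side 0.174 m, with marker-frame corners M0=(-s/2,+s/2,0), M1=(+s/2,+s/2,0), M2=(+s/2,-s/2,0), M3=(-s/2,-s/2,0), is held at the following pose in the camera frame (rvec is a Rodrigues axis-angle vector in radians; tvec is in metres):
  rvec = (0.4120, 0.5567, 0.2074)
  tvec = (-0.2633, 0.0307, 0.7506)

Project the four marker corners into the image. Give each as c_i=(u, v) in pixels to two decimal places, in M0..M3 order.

Intrinsics K: fx=599.5, fy=758.5, cx=327.6, cy=252.7
Marker side s = 0.174 m; corners in marker frame (Z=0):
  M0 = (-0.0870, +0.0870, 0)
  M1 = (+0.0870, +0.0870, 0)
  M2 = (+0.0870, -0.0870, 0)
  M3 = (-0.0870, -0.0870, 0)
rvec = (0.4120, 0.5567, 0.2074), |rvec| = θ = 0.72296 rad = 41.423°
Rodrigues: sinθ=0.66161, 1−cosθ=0.25015; R = I + sinθ·[k]× + (1−cosθ)·[k]×²:
    [+0.83109 -0.08003 +0.55035]
    [+0.29957 +0.89817 -0.32178]
    [-0.46856 +0.43229 +0.77044]
t = (-0.2633, 0.0307, 0.7506) m
M0: Pc = R·M0+t = (-0.34257, +0.08278, +0.82897); u = 599.5·(-0.34257)/0.82897 + 327.6 = 79.8614, v = 758.5·(+0.08278)/0.82897 + 252.7 = 328.4412
M1: Pc = R·M1+t = (-0.19796, +0.13490, +0.74744); u = 599.5·(-0.19796)/0.74744 + 327.6 = 168.8249, v = 758.5·(+0.13490)/0.74744 + 252.7 = 389.5991
M2: Pc = R·M2+t = (-0.18403, -0.02138, +0.67223); u = 599.5·(-0.18403)/0.67223 + 327.6 = 163.4770, v = 758.5·(-0.02138)/0.67223 + 252.7 = 228.5777
M3: Pc = R·M3+t = (-0.32864, -0.07350, +0.75376); u = 599.5·(-0.32864)/0.75376 + 327.6 = 66.2140, v = 758.5·(-0.07350)/0.75376 + 252.7 = 178.7335

c0=(79.86, 328.44) c1=(168.82, 389.60) c2=(163.48, 228.58) c3=(66.21, 178.73)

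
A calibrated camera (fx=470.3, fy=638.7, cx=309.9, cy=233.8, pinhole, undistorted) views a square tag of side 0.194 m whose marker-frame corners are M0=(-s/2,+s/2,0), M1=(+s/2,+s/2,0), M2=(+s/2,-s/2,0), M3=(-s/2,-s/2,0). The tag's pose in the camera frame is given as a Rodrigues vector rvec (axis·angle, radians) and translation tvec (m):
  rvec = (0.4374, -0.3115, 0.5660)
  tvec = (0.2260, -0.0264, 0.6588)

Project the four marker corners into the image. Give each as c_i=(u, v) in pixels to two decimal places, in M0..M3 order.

c0=(376.77, 237.53) c1=(470.19, 313.01) c2=(563.29, 179.63) c3=(472.52, 78.96)

Intrinsics K: fx=470.3, fy=638.7, cx=309.9, cy=233.8
Marker side s = 0.194 m; corners in marker frame (Z=0):
  M0 = (-0.0970, +0.0970, 0)
  M1 = (+0.0970, +0.0970, 0)
  M2 = (+0.0970, -0.0970, 0)
  M3 = (-0.0970, -0.0970, 0)
rvec = (0.4374, -0.3115, 0.5660), |rvec| = θ = 0.78020 rad = 44.702°
Rodrigues: sinθ=0.70342, 1−cosθ=0.28922; R = I + sinθ·[k]× + (1−cosθ)·[k]×²:
    [+0.80168 -0.57504 -0.16321]
    [+0.44556 +0.75688 -0.47813]
    [+0.39848 +0.31058 +0.86299]
t = (0.2260, -0.0264, 0.6588) m
M0: Pc = R·M0+t = (+0.09246, +0.00380, +0.65027); u = 470.3·(+0.09246)/0.65027 + 309.9 = 376.7689, v = 638.7·(+0.00380)/0.65027 + 233.8 = 237.5302
M1: Pc = R·M1+t = (+0.24798, +0.09024, +0.72758); u = 470.3·(+0.24798)/0.72758 + 309.9 = 470.1945, v = 638.7·(+0.09024)/0.72758 + 233.8 = 313.0138
M2: Pc = R·M2+t = (+0.35954, -0.05660, +0.66733); u = 470.3·(+0.35954)/0.66733 + 309.9 = 563.2883, v = 638.7·(-0.05660)/0.66733 + 233.8 = 179.6301
M3: Pc = R·M3+t = (+0.20402, -0.14304, +0.59002); u = 470.3·(+0.20402)/0.59002 + 309.9 = 472.5191, v = 638.7·(-0.14304)/0.59002 + 233.8 = 78.9620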